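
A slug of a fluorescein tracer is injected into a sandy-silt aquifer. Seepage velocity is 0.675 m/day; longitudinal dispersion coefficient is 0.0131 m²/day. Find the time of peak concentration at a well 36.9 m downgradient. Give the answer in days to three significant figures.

54.6 days

For the 1D instantaneous-source solution, setting ∂C/∂t = 0 at fixed x gives v²t² + 2Dt − x² = 0, so t = (√(D² + v²x²) − D)/v².
√(D² + v²x²) = √(0.0131² + 0.675² × 36.9²) = 24.91; v² = 0.455625.
t = (24.91 − 0.0131)/0.455625 = 54.6 days (vs. the pure-advection estimate x/v = 54.7 d).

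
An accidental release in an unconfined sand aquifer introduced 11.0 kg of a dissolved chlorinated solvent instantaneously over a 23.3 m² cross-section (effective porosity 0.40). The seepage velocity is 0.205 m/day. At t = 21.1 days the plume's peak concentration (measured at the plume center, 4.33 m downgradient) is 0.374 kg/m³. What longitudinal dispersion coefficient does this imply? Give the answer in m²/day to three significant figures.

0.0376 m²/day

At the plume center C_max = M/(n_e·A·√(4πDt)), so D = M²/(4πt·(n_e·A·C_max)²).
n_e·A·C_max = 0.40 × 23.3 × 0.374 = 3.486 kg/m.
D = 11.0²/(4π × 21.1 × 3.486²) = 0.0376 m²/day.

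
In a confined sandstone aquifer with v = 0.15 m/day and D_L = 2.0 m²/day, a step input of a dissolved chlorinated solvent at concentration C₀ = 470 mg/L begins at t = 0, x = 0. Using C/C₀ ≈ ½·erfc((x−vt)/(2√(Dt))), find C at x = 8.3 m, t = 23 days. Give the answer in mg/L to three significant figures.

For a continuous step input, C/C₀ ≈ ½·erfc((x−vt)/(2√(Dt))).
vt = 0.15 × 23 = 3.45 m and 2√(Dt) = 2√(2.0 × 23) = 13.56 m.
Argument (x−vt)/(2√(Dt)) = (8.3 − 3.45)/13.56 = 0.3577; ½·erfc(0.3577) = 0.3065.
C = 470 × 0.3065 = 144 mg/L.

144 mg/L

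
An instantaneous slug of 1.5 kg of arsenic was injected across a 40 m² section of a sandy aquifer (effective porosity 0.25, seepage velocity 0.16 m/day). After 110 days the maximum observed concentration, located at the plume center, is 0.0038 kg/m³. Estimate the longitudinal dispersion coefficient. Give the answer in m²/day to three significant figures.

At the plume center C_max = M/(n_e·A·√(4πDt)), so D = M²/(4πt·(n_e·A·C_max)²).
n_e·A·C_max = 0.25 × 40 × 0.0038 = 0.03800 kg/m.
D = 1.5²/(4π × 110 × 0.03800²) = 1.13 m²/day.

1.13 m²/day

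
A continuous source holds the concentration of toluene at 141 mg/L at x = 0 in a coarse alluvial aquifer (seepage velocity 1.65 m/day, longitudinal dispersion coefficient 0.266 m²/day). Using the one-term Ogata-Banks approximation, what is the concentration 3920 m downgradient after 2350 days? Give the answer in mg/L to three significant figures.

For a continuous step input, C/C₀ ≈ ½·erfc((x−vt)/(2√(Dt))).
vt = 1.65 × 2350 = 3877.5 m and 2√(Dt) = 2√(0.266 × 2350) = 50.00 m.
Argument (x−vt)/(2√(Dt)) = (3920 − 3877.5)/50.00 = 0.8500; ½·erfc(0.8500) = 0.1147.
C = 141 × 0.1147 = 16.2 mg/L.

16.2 mg/L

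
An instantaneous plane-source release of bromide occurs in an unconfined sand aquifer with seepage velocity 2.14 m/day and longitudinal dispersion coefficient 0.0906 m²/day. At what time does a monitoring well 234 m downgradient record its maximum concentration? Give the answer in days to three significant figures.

For the 1D instantaneous-source solution, setting ∂C/∂t = 0 at fixed x gives v²t² + 2Dt − x² = 0, so t = (√(D² + v²x²) − D)/v².
√(D² + v²x²) = √(0.0906² + 2.14² × 234²) = 500.8; v² = 4.5796.
t = (500.8 − 0.0906)/4.5796 = 109 days (vs. the pure-advection estimate x/v = 109 d).

109 days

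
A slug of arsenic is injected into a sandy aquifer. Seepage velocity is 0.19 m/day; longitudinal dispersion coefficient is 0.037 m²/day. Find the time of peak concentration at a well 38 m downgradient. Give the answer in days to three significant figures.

For the 1D instantaneous-source solution, setting ∂C/∂t = 0 at fixed x gives v²t² + 2Dt − x² = 0, so t = (√(D² + v²x²) − D)/v².
√(D² + v²x²) = √(0.037² + 0.19² × 38²) = 7.220; v² = 0.0361.
t = (7.220 − 0.037)/0.0361 = 199 days (vs. the pure-advection estimate x/v = 200 d).

199 days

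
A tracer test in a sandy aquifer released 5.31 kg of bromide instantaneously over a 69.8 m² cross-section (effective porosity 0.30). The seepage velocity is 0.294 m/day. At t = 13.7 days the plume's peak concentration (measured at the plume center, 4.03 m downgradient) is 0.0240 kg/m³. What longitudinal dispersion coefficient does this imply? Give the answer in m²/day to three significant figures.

At the plume center C_max = M/(n_e·A·√(4πDt)), so D = M²/(4πt·(n_e·A·C_max)²).
n_e·A·C_max = 0.30 × 69.8 × 0.0240 = 0.5026 kg/m.
D = 5.31²/(4π × 13.7 × 0.5026²) = 0.648 m²/day.

0.648 m²/day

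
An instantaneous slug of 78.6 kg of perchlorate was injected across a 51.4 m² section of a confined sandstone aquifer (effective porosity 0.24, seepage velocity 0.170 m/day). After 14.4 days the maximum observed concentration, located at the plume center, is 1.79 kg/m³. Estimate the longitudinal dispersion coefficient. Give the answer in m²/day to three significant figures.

At the plume center C_max = M/(n_e·A·√(4πDt)), so D = M²/(4πt·(n_e·A·C_max)²).
n_e·A·C_max = 0.24 × 51.4 × 1.79 = 22.08 kg/m.
D = 78.6²/(4π × 14.4 × 22.08²) = 0.0700 m²/day.

0.0700 m²/day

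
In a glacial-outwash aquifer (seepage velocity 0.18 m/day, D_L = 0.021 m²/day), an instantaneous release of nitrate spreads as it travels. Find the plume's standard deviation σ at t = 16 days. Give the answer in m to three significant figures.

Dispersive spreading gives a Gaussian with σ² = 2Dt; advection only shifts the center.
σ = √(2 × 0.021 × 16) = 0.820 m.

0.820 m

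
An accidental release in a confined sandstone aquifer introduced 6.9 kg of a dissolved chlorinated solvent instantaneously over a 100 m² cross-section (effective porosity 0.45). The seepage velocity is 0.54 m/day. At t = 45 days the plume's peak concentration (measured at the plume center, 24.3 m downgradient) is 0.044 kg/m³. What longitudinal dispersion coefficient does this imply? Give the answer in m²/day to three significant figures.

0.0215 m²/day

At the plume center C_max = M/(n_e·A·√(4πDt)), so D = M²/(4πt·(n_e·A·C_max)²).
n_e·A·C_max = 0.45 × 100 × 0.044 = 1.980 kg/m.
D = 6.9²/(4π × 45 × 1.980²) = 0.0215 m²/day.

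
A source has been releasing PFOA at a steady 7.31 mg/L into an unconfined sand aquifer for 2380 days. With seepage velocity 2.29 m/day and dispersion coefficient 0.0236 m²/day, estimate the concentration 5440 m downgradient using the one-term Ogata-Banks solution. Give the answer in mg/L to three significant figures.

6.08 mg/L

For a continuous step input, C/C₀ ≈ ½·erfc((x−vt)/(2√(Dt))).
vt = 2.29 × 2380 = 5450.2 m and 2√(Dt) = 2√(0.0236 × 2380) = 14.99 m.
Argument (x−vt)/(2√(Dt)) = (5440 − 5450.2)/14.99 = -0.6805; ½·erfc(-0.6805) = 0.8321.
C = 7.31 × 0.8321 = 6.08 mg/L.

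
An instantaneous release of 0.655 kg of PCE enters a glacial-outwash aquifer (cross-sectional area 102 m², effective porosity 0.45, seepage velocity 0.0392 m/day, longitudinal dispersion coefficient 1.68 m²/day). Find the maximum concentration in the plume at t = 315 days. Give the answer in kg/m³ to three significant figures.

0.000175 kg/m³

The peak of an instantaneous 1D plume sits at x = vt; there the Gaussian factor is 1 and C_max = M/(n_e·A·√(4πDt)), where n_e·A is the pore area the mass is dissolved in.
√(4πDt) = √(4π × 1.68 × 315) = 81.55 m, so C_max = 0.655/(0.45 × 102 × 81.55) = 0.000175 kg/m³.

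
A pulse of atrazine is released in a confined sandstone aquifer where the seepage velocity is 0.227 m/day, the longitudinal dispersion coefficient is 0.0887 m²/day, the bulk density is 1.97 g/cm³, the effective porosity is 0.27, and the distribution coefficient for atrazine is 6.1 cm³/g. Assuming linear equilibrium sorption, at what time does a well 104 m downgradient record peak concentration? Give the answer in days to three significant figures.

20800 days

Retardation factor R = 1 + ρ_b·K_d/n = 1 + 1.97 × 6.1/0.27 = 45.51.
Sorption retards both mechanisms: v_R = v/R = 0.004988 m/day, D_R = D/R = 0.001949 m²/day.
Peak time from v_R²t² + 2D_R t − x² = 0: t = (√(D_R² + v_R²x²) − D_R)/v_R².
√(D_R² + v_R²x²) = √(0.001949² + 0.004988² × 104²) = 0.5188; v_R² = 2.488e-05.
t = (0.5188 − 0.001949)/2.488e-05 = 20800 days.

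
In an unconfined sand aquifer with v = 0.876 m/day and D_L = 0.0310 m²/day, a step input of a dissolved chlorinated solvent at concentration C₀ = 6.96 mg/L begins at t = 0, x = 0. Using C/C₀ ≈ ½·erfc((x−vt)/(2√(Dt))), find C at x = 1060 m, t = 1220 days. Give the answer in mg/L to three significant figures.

For a continuous step input, C/C₀ ≈ ½·erfc((x−vt)/(2√(Dt))).
vt = 0.876 × 1220 = 1068.72 m and 2√(Dt) = 2√(0.0310 × 1220) = 12.30 m.
Argument (x−vt)/(2√(Dt)) = (1060 − 1068.72)/12.30 = -0.7089; ½·erfc(-0.7089) = 0.8420.
C = 6.96 × 0.8420 = 5.86 mg/L.

5.86 mg/L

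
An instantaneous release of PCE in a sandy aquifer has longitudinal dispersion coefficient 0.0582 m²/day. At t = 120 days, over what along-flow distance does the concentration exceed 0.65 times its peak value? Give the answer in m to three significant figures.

6.94 m

The plume is Gaussian with σ = √(2Dt) = √(2 × 0.0582 × 120) = 3.737 m.
C/C_peak = exp(−Δx²/(2σ²)) = 0.65 ⇒ Δx = σ·√(−2 ln 0.65) = 3.737 × 0.9282 = 3.469 m.
Width = 2Δx = 6.94 m.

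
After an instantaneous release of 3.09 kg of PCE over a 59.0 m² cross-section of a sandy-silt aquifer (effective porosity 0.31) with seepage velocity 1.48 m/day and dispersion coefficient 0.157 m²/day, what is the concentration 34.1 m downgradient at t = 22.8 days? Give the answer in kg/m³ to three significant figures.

For an instantaneous plane source, C(x,t) = M/(n_e·A·√(4πDt)) · exp(−(x−vt)²/(4Dt)), with n_e·A the pore (flow) area.
Plume center vt = 1.48 × 22.8 = 33.744 m, so the well at 34.1 m is 0.356 m downgradient of the peak.
√(4πDt) = 6.707 m, giving peak height M/(n_e·A·√(4πDt)) = 3.09/(0.31 × 59.0 × 6.707) = 0.02519 kg/m³.
(x−vt)²/(4Dt) = (0.356)²/(4 × 0.157 × 22.8) = 0.008851; exp(−0.008851) = 0.9912.
C = 0.02519 × 0.9912 = 0.0250 kg/m³.

0.0250 kg/m³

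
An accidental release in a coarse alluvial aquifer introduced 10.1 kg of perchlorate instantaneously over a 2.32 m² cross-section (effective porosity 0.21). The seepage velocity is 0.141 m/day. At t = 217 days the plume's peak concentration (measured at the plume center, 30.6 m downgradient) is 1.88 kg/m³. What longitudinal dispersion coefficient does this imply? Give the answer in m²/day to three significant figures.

0.0446 m²/day

At the plume center C_max = M/(n_e·A·√(4πDt)), so D = M²/(4πt·(n_e·A·C_max)²).
n_e·A·C_max = 0.21 × 2.32 × 1.88 = 0.9159 kg/m.
D = 10.1²/(4π × 217 × 0.9159²) = 0.0446 m²/day.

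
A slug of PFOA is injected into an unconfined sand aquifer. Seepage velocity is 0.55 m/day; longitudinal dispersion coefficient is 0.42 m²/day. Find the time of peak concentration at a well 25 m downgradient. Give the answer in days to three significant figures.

For the 1D instantaneous-source solution, setting ∂C/∂t = 0 at fixed x gives v²t² + 2Dt − x² = 0, so t = (√(D² + v²x²) − D)/v².
√(D² + v²x²) = √(0.42² + 0.55² × 25²) = 13.76; v² = 0.3025.
t = (13.76 − 0.42)/0.3025 = 44.1 days (vs. the pure-advection estimate x/v = 45.5 d).

44.1 days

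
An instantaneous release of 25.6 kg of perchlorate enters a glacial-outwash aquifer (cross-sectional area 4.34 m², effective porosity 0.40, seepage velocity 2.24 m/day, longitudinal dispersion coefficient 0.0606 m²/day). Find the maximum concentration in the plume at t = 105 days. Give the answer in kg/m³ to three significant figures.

1.65 kg/m³

The peak of an instantaneous 1D plume sits at x = vt; there the Gaussian factor is 1 and C_max = M/(n_e·A·√(4πDt)), where n_e·A is the pore area the mass is dissolved in.
√(4πDt) = √(4π × 0.0606 × 105) = 8.942 m, so C_max = 25.6/(0.40 × 4.34 × 8.942) = 1.65 kg/m³.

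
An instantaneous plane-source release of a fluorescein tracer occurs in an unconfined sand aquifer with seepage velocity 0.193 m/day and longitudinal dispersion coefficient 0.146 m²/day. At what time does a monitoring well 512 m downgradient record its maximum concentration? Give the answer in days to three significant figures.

For the 1D instantaneous-source solution, setting ∂C/∂t = 0 at fixed x gives v²t² + 2Dt − x² = 0, so t = (√(D² + v²x²) − D)/v².
√(D² + v²x²) = √(0.146² + 0.193² × 512²) = 98.82; v² = 0.037249.
t = (98.82 − 0.146)/0.037249 = 2650 days (vs. the pure-advection estimate x/v = 2650 d).

2650 days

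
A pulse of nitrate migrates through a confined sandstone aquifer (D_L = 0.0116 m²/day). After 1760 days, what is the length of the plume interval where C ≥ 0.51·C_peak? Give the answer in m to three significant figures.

14.8 m

The plume is Gaussian with σ = √(2Dt) = √(2 × 0.0116 × 1760) = 6.390 m.
C/C_peak = exp(−Δx²/(2σ²)) = 0.51 ⇒ Δx = σ·√(−2 ln 0.51) = 6.390 × 1.160 = 7.412 m.
Width = 2Δx = 14.8 m.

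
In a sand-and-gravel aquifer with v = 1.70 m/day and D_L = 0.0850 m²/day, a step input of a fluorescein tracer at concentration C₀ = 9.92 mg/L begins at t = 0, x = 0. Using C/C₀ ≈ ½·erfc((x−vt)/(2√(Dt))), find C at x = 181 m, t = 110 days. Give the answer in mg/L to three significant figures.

9.10 mg/L

For a continuous step input, C/C₀ ≈ ½·erfc((x−vt)/(2√(Dt))).
vt = 1.70 × 110 = 187 m and 2√(Dt) = 2√(0.0850 × 110) = 6.116 m.
Argument (x−vt)/(2√(Dt)) = (181 − 187)/6.116 = -0.9810; ½·erfc(-0.9810) = 0.9173.
C = 9.92 × 0.9173 = 9.10 mg/L.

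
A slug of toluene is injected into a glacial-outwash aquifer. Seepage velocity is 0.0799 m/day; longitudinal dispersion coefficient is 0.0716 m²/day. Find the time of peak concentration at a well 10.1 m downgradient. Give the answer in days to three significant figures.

116 days

For the 1D instantaneous-source solution, setting ∂C/∂t = 0 at fixed x gives v²t² + 2Dt − x² = 0, so t = (√(D² + v²x²) − D)/v².
√(D² + v²x²) = √(0.0716² + 0.0799² × 10.1²) = 0.8102; v² = 0.00638401.
t = (0.8102 − 0.0716)/0.00638401 = 116 days (vs. the pure-advection estimate x/v = 126 d).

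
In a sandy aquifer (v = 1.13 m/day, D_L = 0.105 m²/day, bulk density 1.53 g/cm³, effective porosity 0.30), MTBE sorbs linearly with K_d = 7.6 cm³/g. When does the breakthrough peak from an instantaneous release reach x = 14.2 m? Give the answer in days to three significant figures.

496 days

Retardation factor R = 1 + ρ_b·K_d/n = 1 + 1.53 × 7.6/0.30 = 39.76.
Sorption retards both mechanisms: v_R = v/R = 0.02842 m/day, D_R = D/R = 0.002641 m²/day.
Peak time from v_R²t² + 2D_R t − x² = 0: t = (√(D_R² + v_R²x²) − D_R)/v_R².
√(D_R² + v_R²x²) = √(0.002641² + 0.02842² × 14.2²) = 0.4036; v_R² = 0.0008077.
t = (0.4036 − 0.002641)/0.0008077 = 496 days.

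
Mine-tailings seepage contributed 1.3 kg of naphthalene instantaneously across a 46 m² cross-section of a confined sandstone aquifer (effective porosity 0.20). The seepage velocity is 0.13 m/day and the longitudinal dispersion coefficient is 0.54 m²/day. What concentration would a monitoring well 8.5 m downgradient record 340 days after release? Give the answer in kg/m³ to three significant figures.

For an instantaneous plane source, C(x,t) = M/(n_e·A·√(4πDt)) · exp(−(x−vt)²/(4Dt)), with n_e·A the pore (flow) area.
Plume center vt = 0.13 × 340 = 44.2 m, so the well at 8.5 m is 35.7 m upgradient of the peak.
√(4πDt) = 48.03 m, giving peak height M/(n_e·A·√(4πDt)) = 1.3/(0.20 × 46 × 48.03) = 0.002942 kg/m³.
(x−vt)²/(4Dt) = (-35.7)²/(4 × 0.54 × 340) = 1.735; exp(−1.735) = 0.1764.
C = 0.002942 × 0.1764 = 0.000519 kg/m³.

0.000519 kg/m³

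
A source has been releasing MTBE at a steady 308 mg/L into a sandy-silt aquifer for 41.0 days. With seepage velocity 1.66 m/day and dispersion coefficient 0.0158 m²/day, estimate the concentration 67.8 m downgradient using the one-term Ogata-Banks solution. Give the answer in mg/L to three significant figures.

182 mg/L

For a continuous step input, C/C₀ ≈ ½·erfc((x−vt)/(2√(Dt))).
vt = 1.66 × 41.0 = 68.06 m and 2√(Dt) = 2√(0.0158 × 41.0) = 1.610 m.
Argument (x−vt)/(2√(Dt)) = (67.8 − 68.06)/1.610 = -0.1615; ½·erfc(-0.1615) = 0.5903.
C = 308 × 0.5903 = 182 mg/L.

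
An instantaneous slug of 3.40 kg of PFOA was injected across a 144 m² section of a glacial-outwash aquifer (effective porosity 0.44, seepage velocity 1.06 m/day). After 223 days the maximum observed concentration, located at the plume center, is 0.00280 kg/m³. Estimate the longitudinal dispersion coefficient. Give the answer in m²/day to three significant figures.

0.131 m²/day

At the plume center C_max = M/(n_e·A·√(4πDt)), so D = M²/(4πt·(n_e·A·C_max)²).
n_e·A·C_max = 0.44 × 144 × 0.00280 = 0.1774 kg/m.
D = 3.40²/(4π × 223 × 0.1774²) = 0.131 m²/day.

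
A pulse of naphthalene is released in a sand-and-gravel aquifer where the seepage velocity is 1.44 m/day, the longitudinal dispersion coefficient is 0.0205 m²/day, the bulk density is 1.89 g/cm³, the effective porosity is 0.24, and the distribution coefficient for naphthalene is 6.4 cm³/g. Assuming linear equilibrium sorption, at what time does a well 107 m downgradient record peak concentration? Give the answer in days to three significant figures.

3820 days

Retardation factor R = 1 + ρ_b·K_d/n = 1 + 1.89 × 6.4/0.24 = 51.40.
Sorption retards both mechanisms: v_R = v/R = 0.02802 m/day, D_R = D/R = 0.0003988 m²/day.
Peak time from v_R²t² + 2D_R t − x² = 0: t = (√(D_R² + v_R²x²) − D_R)/v_R².
√(D_R² + v_R²x²) = √(0.0003988² + 0.02802² × 107²) = 2.998; v_R² = 0.0007851.
t = (2.998 − 0.0003988)/0.0007851 = 3820 days.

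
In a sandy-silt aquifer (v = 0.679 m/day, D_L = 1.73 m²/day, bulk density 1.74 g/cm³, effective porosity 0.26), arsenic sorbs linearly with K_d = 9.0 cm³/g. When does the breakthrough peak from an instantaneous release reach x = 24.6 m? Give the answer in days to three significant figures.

Retardation factor R = 1 + ρ_b·K_d/n = 1 + 1.74 × 9.0/0.26 = 61.23.
Sorption retards both mechanisms: v_R = v/R = 0.01109 m/day, D_R = D/R = 0.02825 m²/day.
Peak time from v_R²t² + 2D_R t − x² = 0: t = (√(D_R² + v_R²x²) − D_R)/v_R².
√(D_R² + v_R²x²) = √(0.02825² + 0.01109² × 24.6²) = 0.2743; v_R² = 0.0001230.
t = (0.2743 − 0.02825)/0.0001230 = 2000 days.

2000 days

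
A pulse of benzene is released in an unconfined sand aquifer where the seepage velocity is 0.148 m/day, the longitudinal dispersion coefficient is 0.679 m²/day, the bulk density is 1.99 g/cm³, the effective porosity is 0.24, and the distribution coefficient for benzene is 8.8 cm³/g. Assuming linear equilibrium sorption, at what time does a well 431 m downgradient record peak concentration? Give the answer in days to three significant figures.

213000 days

Retardation factor R = 1 + ρ_b·K_d/n = 1 + 1.99 × 8.8/0.24 = 73.97.
Sorption retards both mechanisms: v_R = v/R = 0.002001 m/day, D_R = D/R = 0.009179 m²/day.
Peak time from v_R²t² + 2D_R t − x² = 0: t = (√(D_R² + v_R²x²) − D_R)/v_R².
√(D_R² + v_R²x²) = √(0.009179² + 0.002001² × 431²) = 0.8625; v_R² = 4.004e-06.
t = (0.8625 − 0.009179)/4.004e-06 = 213000 days.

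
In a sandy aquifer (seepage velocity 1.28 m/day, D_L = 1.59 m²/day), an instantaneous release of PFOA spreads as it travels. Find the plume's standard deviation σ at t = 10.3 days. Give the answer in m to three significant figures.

Dispersive spreading gives a Gaussian with σ² = 2Dt; advection only shifts the center.
σ = √(2 × 1.59 × 10.3) = 5.72 m.

5.72 m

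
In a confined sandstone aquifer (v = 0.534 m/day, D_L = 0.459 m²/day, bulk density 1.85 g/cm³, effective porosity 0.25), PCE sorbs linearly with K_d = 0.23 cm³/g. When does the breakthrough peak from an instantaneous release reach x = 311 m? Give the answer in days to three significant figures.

1570 days

Retardation factor R = 1 + ρ_b·K_d/n = 1 + 1.85 × 0.23/0.25 = 2.702.
Sorption retards both mechanisms: v_R = v/R = 0.1976 m/day, D_R = D/R = 0.1699 m²/day.
Peak time from v_R²t² + 2D_R t − x² = 0: t = (√(D_R² + v_R²x²) − D_R)/v_R².
√(D_R² + v_R²x²) = √(0.1699² + 0.1976² × 311²) = 61.45; v_R² = 0.03905.
t = (61.45 − 0.1699)/0.03905 = 1570 days.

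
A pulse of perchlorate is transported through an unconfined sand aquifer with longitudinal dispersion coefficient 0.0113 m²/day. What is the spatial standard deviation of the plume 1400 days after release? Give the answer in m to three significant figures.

Dispersive spreading gives a Gaussian with σ² = 2Dt; advection only shifts the center.
σ = √(2 × 0.0113 × 1400) = 5.62 m.

5.62 m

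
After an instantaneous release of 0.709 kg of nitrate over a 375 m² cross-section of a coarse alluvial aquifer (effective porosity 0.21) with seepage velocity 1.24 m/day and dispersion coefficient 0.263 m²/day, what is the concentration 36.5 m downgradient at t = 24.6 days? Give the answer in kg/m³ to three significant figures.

For an instantaneous plane source, C(x,t) = M/(n_e·A·√(4πDt)) · exp(−(x−vt)²/(4Dt)), with n_e·A the pore (flow) area.
Plume center vt = 1.24 × 24.6 = 30.504 m, so the well at 36.5 m is 5.996 m downgradient of the peak.
√(4πDt) = 9.017 m, giving peak height M/(n_e·A·√(4πDt)) = 0.709/(0.21 × 375 × 9.017) = 0.0009985 kg/m³.
(x−vt)²/(4Dt) = (5.996)²/(4 × 0.263 × 24.6) = 1.389; exp(−1.389) = 0.2493.
C = 0.0009985 × 0.2493 = 0.000249 kg/m³.

0.000249 kg/m³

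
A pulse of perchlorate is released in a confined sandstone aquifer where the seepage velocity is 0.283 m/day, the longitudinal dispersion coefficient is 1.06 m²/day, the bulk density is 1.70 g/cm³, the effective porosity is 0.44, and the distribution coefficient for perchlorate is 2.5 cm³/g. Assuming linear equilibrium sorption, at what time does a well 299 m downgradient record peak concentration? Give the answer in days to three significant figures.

Retardation factor R = 1 + ρ_b·K_d/n = 1 + 1.70 × 2.5/0.44 = 10.66.
Sorption retards both mechanisms: v_R = v/R = 0.02655 m/day, D_R = D/R = 0.09944 m²/day.
Peak time from v_R²t² + 2D_R t − x² = 0: t = (√(D_R² + v_R²x²) − D_R)/v_R².
√(D_R² + v_R²x²) = √(0.09944² + 0.02655² × 299²) = 7.939; v_R² = 0.0007049.
t = (7.939 − 0.09944)/0.0007049 = 11100 days.

11100 days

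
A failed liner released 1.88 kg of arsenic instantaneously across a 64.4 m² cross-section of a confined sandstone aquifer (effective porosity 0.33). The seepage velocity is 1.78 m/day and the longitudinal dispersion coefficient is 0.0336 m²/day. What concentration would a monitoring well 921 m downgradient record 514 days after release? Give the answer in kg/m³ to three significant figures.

For an instantaneous plane source, C(x,t) = M/(n_e·A·√(4πDt)) · exp(−(x−vt)²/(4Dt)), with n_e·A the pore (flow) area.
Plume center vt = 1.78 × 514 = 914.92 m, so the well at 921 m is 6.08 m downgradient of the peak.
√(4πDt) = 14.73 m, giving peak height M/(n_e·A·√(4πDt)) = 1.88/(0.33 × 64.4 × 14.73) = 0.006006 kg/m³.
(x−vt)²/(4Dt) = (6.08)²/(4 × 0.0336 × 514) = 0.5351; exp(−0.5351) = 0.5856.
C = 0.006006 × 0.5856 = 0.00352 kg/m³.

0.00352 kg/m³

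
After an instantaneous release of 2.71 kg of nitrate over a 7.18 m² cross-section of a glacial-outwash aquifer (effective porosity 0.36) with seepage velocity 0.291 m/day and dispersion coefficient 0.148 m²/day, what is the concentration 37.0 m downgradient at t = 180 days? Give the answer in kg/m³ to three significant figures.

0.00622 kg/m³

For an instantaneous plane source, C(x,t) = M/(n_e·A·√(4πDt)) · exp(−(x−vt)²/(4Dt)), with n_e·A the pore (flow) area.
Plume center vt = 0.291 × 180 = 52.38 m, so the well at 37.0 m is 15.38 m upgradient of the peak.
√(4πDt) = 18.30 m, giving peak height M/(n_e·A·√(4πDt)) = 2.71/(0.36 × 7.18 × 18.30) = 0.05729 kg/m³.
(x−vt)²/(4Dt) = (-15.38)²/(4 × 0.148 × 180) = 2.220; exp(−2.220) = 0.1086.
C = 0.05729 × 0.1086 = 0.00622 kg/m³.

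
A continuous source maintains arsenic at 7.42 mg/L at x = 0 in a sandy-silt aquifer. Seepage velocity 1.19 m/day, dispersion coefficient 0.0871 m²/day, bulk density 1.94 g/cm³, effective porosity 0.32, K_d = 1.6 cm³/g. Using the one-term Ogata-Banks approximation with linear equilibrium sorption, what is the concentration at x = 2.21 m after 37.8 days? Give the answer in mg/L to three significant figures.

Retardation factor R = 1 + ρ_b·K_d/n = 1 + 1.94 × 1.6/0.32 = 10.70.
Sorption retards both mechanisms: v_R = v/R = 0.1112 m/day, D_R = D/R = 0.008140 m²/day.
v_R·t = 0.1112 × 37.8 = 4.20336 m; 2√(D_R t) = 1.109 m; argument = (2.21 − 4.20336)/1.109 = -1.797.
C = C₀ × ½·erfc(-1.797) = 7.42 × 0.9945 = 7.38 mg/L.

7.38 mg/L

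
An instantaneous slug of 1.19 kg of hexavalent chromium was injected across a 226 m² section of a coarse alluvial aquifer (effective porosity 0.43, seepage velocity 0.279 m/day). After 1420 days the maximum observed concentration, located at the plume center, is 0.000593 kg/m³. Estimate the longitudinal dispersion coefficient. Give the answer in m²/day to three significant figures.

0.0239 m²/day

At the plume center C_max = M/(n_e·A·√(4πDt)), so D = M²/(4πt·(n_e·A·C_max)²).
n_e·A·C_max = 0.43 × 226 × 0.000593 = 0.05763 kg/m.
D = 1.19²/(4π × 1420 × 0.05763²) = 0.0239 m²/day.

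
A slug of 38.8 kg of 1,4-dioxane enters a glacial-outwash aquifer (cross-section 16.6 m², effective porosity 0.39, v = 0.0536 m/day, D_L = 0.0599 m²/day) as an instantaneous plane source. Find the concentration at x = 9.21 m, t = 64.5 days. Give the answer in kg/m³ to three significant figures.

0.101 kg/m³

For an instantaneous plane source, C(x,t) = M/(n_e·A·√(4πDt)) · exp(−(x−vt)²/(4Dt)), with n_e·A the pore (flow) area.
Plume center vt = 0.0536 × 64.5 = 3.4572 m, so the well at 9.21 m is 5.7528 m downgradient of the peak.
√(4πDt) = 6.968 m, giving peak height M/(n_e·A·√(4πDt)) = 38.8/(0.39 × 16.6 × 6.968) = 0.8601 kg/m³.
(x−vt)²/(4Dt) = (5.7528)²/(4 × 0.0599 × 64.5) = 2.141; exp(−2.141) = 0.1175.
C = 0.8601 × 0.1175 = 0.101 kg/m³.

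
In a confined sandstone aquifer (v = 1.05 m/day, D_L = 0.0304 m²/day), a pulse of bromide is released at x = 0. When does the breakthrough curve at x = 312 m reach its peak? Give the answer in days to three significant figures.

297 days

For the 1D instantaneous-source solution, setting ∂C/∂t = 0 at fixed x gives v²t² + 2Dt − x² = 0, so t = (√(D² + v²x²) − D)/v².
√(D² + v²x²) = √(0.0304² + 1.05² × 312²) = 327.6; v² = 1.1025.
t = (327.6 − 0.0304)/1.1025 = 297 days (vs. the pure-advection estimate x/v = 297 d).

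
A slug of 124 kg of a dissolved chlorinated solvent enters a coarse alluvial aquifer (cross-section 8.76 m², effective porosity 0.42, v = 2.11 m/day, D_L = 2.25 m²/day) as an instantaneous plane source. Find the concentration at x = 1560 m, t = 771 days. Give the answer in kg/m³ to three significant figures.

0.120 kg/m³

For an instantaneous plane source, C(x,t) = M/(n_e·A·√(4πDt)) · exp(−(x−vt)²/(4Dt)), with n_e·A the pore (flow) area.
Plume center vt = 2.11 × 771 = 1626.81 m, so the well at 1560 m is 66.81 m upgradient of the peak.
√(4πDt) = 147.6 m, giving peak height M/(n_e·A·√(4πDt)) = 124/(0.42 × 8.76 × 147.6) = 0.2283 kg/m³.
(x−vt)²/(4Dt) = (-66.81)²/(4 × 2.25 × 771) = 0.6433; exp(−0.6433) = 0.5256.
C = 0.2283 × 0.5256 = 0.120 kg/m³.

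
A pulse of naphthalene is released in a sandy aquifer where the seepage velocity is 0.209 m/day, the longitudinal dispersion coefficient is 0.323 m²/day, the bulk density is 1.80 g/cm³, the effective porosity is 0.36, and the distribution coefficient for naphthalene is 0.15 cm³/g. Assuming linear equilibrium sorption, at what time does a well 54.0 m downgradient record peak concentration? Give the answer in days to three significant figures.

Retardation factor R = 1 + ρ_b·K_d/n = 1 + 1.80 × 0.15/0.36 = 1.750.
Sorption retards both mechanisms: v_R = v/R = 0.1194 m/day, D_R = D/R = 0.1846 m²/day.
Peak time from v_R²t² + 2D_R t − x² = 0: t = (√(D_R² + v_R²x²) − D_R)/v_R².
√(D_R² + v_R²x²) = √(0.1846² + 0.1194² × 54.0²) = 6.450; v_R² = 0.01426.
t = (6.450 − 0.1846)/0.01426 = 439 days.

439 days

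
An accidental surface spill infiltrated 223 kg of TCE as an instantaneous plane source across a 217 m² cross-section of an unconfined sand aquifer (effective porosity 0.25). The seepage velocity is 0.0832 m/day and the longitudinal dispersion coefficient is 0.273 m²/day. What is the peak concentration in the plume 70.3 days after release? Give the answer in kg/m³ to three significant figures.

The peak of an instantaneous 1D plume sits at x = vt; there the Gaussian factor is 1 and C_max = M/(n_e·A·√(4πDt)), where n_e·A is the pore area the mass is dissolved in.
√(4πDt) = √(4π × 0.273 × 70.3) = 15.53 m, so C_max = 223/(0.25 × 217 × 15.53) = 0.265 kg/m³.

0.265 kg/m³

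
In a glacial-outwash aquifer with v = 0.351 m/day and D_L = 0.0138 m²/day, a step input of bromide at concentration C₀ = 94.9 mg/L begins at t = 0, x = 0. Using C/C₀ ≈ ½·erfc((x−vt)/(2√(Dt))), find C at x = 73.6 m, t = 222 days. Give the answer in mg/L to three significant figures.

For a continuous step input, C/C₀ ≈ ½·erfc((x−vt)/(2√(Dt))).
vt = 0.351 × 222 = 77.922 m and 2√(Dt) = 2√(0.0138 × 222) = 3.501 m.
Argument (x−vt)/(2√(Dt)) = (73.6 − 77.922)/3.501 = -1.235; ½·erfc(-1.235) = 0.9596.
C = 94.9 × 0.9596 = 91.1 mg/L.

91.1 mg/L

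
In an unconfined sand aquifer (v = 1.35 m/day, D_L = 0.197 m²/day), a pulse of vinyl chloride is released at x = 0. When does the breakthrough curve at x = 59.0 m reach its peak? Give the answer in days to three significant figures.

For the 1D instantaneous-source solution, setting ∂C/∂t = 0 at fixed x gives v²t² + 2Dt − x² = 0, so t = (√(D² + v²x²) − D)/v².
√(D² + v²x²) = √(0.197² + 1.35² × 59.0²) = 79.65; v² = 1.8225.
t = (79.65 − 0.197)/1.8225 = 43.6 days (vs. the pure-advection estimate x/v = 43.7 d).

43.6 days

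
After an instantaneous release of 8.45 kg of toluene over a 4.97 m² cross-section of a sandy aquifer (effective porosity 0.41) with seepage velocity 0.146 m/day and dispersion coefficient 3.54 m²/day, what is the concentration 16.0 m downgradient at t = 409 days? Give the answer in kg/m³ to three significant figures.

0.0221 kg/m³

For an instantaneous plane source, C(x,t) = M/(n_e·A·√(4πDt)) · exp(−(x−vt)²/(4Dt)), with n_e·A the pore (flow) area.
Plume center vt = 0.146 × 409 = 59.714 m, so the well at 16.0 m is 43.714 m upgradient of the peak.
√(4πDt) = 134.9 m, giving peak height M/(n_e·A·√(4πDt)) = 8.45/(0.41 × 4.97 × 134.9) = 0.03074 kg/m³.
(x−vt)²/(4Dt) = (-43.714)²/(4 × 3.54 × 409) = 0.3300; exp(−0.3300) = 0.7189.
C = 0.03074 × 0.7189 = 0.0221 kg/m³.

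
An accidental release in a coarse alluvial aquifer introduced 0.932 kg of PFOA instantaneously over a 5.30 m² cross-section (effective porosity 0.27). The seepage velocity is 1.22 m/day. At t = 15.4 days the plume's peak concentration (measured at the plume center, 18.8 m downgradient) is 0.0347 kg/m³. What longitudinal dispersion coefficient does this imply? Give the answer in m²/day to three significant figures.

At the plume center C_max = M/(n_e·A·√(4πDt)), so D = M²/(4πt·(n_e·A·C_max)²).
n_e·A·C_max = 0.27 × 5.30 × 0.0347 = 0.04966 kg/m.
D = 0.932²/(4π × 15.4 × 0.04966²) = 1.82 m²/day.

1.82 m²/day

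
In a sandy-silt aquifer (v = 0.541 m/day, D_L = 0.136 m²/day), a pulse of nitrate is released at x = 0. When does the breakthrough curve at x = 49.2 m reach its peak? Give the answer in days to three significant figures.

For the 1D instantaneous-source solution, setting ∂C/∂t = 0 at fixed x gives v²t² + 2Dt − x² = 0, so t = (√(D² + v²x²) − D)/v².
√(D² + v²x²) = √(0.136² + 0.541² × 49.2²) = 26.62; v² = 0.292681.
t = (26.62 − 0.136)/0.292681 = 90.5 days (vs. the pure-advection estimate x/v = 90.9 d).

90.5 days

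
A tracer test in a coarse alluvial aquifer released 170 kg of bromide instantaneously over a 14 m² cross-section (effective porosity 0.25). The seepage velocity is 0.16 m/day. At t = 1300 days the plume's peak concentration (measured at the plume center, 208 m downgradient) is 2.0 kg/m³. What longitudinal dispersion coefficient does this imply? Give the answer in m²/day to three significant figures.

0.0361 m²/day

At the plume center C_max = M/(n_e·A·√(4πDt)), so D = M²/(4πt·(n_e·A·C_max)²).
n_e·A·C_max = 0.25 × 14 × 2.0 = 7.000 kg/m.
D = 170²/(4π × 1300 × 7.000²) = 0.0361 m²/day.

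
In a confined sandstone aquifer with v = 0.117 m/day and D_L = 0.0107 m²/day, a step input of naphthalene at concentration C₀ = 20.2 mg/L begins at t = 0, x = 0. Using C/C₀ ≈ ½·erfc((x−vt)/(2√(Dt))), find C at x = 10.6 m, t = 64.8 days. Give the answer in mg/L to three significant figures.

For a continuous step input, C/C₀ ≈ ½·erfc((x−vt)/(2√(Dt))).
vt = 0.117 × 64.8 = 7.5816 m and 2√(Dt) = 2√(0.0107 × 64.8) = 1.665 m.
Argument (x−vt)/(2√(Dt)) = (10.6 − 7.5816)/1.665 = 1.813; ½·erfc(1.813) = 0.005174.
C = 20.2 × 0.005174 = 0.105 mg/L.

0.105 mg/L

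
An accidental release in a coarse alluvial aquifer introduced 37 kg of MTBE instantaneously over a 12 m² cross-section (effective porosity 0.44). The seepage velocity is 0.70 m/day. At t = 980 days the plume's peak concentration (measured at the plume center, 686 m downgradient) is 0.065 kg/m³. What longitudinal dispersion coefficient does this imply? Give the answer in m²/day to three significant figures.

At the plume center C_max = M/(n_e·A·√(4πDt)), so D = M²/(4πt·(n_e·A·C_max)²).
n_e·A·C_max = 0.44 × 12 × 0.065 = 0.3432 kg/m.
D = 37²/(4π × 980 × 0.3432²) = 0.944 m²/day.

0.944 m²/day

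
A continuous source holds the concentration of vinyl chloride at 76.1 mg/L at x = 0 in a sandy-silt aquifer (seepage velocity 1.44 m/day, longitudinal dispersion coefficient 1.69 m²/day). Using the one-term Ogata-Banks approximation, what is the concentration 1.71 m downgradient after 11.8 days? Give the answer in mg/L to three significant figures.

For a continuous step input, C/C₀ ≈ ½·erfc((x−vt)/(2√(Dt))).
vt = 1.44 × 11.8 = 16.992 m and 2√(Dt) = 2√(1.69 × 11.8) = 8.931 m.
Argument (x−vt)/(2√(Dt)) = (1.71 − 16.992)/8.931 = -1.711; ½·erfc(-1.711) = 0.9922.
C = 76.1 × 0.9922 = 75.5 mg/L.

75.5 mg/L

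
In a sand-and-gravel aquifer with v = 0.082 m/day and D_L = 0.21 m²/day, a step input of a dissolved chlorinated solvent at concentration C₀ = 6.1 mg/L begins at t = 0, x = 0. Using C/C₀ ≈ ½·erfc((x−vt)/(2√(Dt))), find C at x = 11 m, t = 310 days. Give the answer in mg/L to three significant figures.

5.47 mg/L

For a continuous step input, C/C₀ ≈ ½·erfc((x−vt)/(2√(Dt))).
vt = 0.082 × 310 = 25.42 m and 2√(Dt) = 2√(0.21 × 310) = 16.14 m.
Argument (x−vt)/(2√(Dt)) = (11 − 25.42)/16.14 = -0.8934; ½·erfc(-0.8934) = 0.8968.
C = 6.1 × 0.8968 = 5.47 mg/L.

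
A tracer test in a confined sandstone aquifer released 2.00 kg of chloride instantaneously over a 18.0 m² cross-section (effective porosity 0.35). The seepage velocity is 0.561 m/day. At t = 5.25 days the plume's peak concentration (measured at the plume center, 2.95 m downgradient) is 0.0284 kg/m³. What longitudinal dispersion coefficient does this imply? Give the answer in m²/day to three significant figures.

At the plume center C_max = M/(n_e·A·√(4πDt)), so D = M²/(4πt·(n_e·A·C_max)²).
n_e·A·C_max = 0.35 × 18.0 × 0.0284 = 0.1789 kg/m.
D = 2.00²/(4π × 5.25 × 0.1789²) = 1.89 m²/day.

1.89 m²/day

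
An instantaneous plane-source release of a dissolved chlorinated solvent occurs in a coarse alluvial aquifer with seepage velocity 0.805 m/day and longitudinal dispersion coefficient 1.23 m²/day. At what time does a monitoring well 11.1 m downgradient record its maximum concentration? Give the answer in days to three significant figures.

For the 1D instantaneous-source solution, setting ∂C/∂t = 0 at fixed x gives v²t² + 2Dt − x² = 0, so t = (√(D² + v²x²) − D)/v².
√(D² + v²x²) = √(1.23² + 0.805² × 11.1²) = 9.020; v² = 0.648025.
t = (9.020 − 1.23)/0.648025 = 12.0 days (vs. the pure-advection estimate x/v = 13.8 d).

12.0 days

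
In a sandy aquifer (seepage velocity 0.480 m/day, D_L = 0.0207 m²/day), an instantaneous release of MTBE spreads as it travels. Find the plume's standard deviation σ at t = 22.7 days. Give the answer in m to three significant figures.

Dispersive spreading gives a Gaussian with σ² = 2Dt; advection only shifts the center.
σ = √(2 × 0.0207 × 22.7) = 0.969 m.

0.969 m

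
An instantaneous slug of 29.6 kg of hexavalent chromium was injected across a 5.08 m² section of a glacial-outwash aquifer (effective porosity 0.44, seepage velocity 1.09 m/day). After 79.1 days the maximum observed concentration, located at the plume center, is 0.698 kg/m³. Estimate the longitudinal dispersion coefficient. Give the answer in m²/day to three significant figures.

At the plume center C_max = M/(n_e·A·√(4πDt)), so D = M²/(4πt·(n_e·A·C_max)²).
n_e·A·C_max = 0.44 × 5.08 × 0.698 = 1.560 kg/m.
D = 29.6²/(4π × 79.1 × 1.560²) = 0.362 m²/day.

0.362 m²/day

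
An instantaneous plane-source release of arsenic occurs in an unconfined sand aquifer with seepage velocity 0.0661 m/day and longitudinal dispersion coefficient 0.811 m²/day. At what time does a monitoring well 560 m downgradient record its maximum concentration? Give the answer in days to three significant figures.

For the 1D instantaneous-source solution, setting ∂C/∂t = 0 at fixed x gives v²t² + 2Dt − x² = 0, so t = (√(D² + v²x²) − D)/v².
√(D² + v²x²) = √(0.811² + 0.0661² × 560²) = 37.02; v² = 0.00436921.
t = (37.02 − 0.811)/0.00436921 = 8290 days (vs. the pure-advection estimate x/v = 8470 d).

8290 days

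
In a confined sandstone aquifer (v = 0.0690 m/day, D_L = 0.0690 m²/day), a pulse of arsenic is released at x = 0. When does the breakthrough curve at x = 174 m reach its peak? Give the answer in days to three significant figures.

2510 days

For the 1D instantaneous-source solution, setting ∂C/∂t = 0 at fixed x gives v²t² + 2Dt − x² = 0, so t = (√(D² + v²x²) − D)/v².
√(D² + v²x²) = √(0.0690² + 0.0690² × 174²) = 12.01; v² = 0.004761.
t = (12.01 − 0.0690)/0.004761 = 2510 days (vs. the pure-advection estimate x/v = 2520 d).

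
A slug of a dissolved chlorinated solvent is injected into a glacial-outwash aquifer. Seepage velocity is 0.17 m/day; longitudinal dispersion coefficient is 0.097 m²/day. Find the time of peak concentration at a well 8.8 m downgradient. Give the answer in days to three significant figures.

For the 1D instantaneous-source solution, setting ∂C/∂t = 0 at fixed x gives v²t² + 2Dt − x² = 0, so t = (√(D² + v²x²) − D)/v².
√(D² + v²x²) = √(0.097² + 0.17² × 8.8²) = 1.499; v² = 0.0289.
t = (1.499 − 0.097)/0.0289 = 48.5 days (vs. the pure-advection estimate x/v = 51.8 d).

48.5 days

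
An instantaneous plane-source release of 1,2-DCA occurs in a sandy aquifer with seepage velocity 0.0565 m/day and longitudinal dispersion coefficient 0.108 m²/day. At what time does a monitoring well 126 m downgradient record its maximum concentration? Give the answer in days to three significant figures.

For the 1D instantaneous-source solution, setting ∂C/∂t = 0 at fixed x gives v²t² + 2Dt − x² = 0, so t = (√(D² + v²x²) − D)/v².
√(D² + v²x²) = √(0.108² + 0.0565² × 126²) = 7.120; v² = 0.00319225.
t = (7.120 − 0.108)/0.00319225 = 2200 days (vs. the pure-advection estimate x/v = 2230 d).

2200 days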